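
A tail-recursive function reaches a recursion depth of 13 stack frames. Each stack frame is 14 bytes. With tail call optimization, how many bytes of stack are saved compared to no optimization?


Without TCO: 13 * 14 = 182 bytes
With TCO: reuse 1 frame = 14 bytes
Savings = 182 - 14 = 168

168


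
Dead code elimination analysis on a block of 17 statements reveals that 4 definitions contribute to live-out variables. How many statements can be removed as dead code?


Dead code = total statements - live definitions
= 17 - 4 = 13

13


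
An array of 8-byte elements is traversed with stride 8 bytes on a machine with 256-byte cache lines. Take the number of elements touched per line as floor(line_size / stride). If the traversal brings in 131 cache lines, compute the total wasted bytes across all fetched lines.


Elements per line = floor(256 / 8) = 32
Bytes used per line = 32 * 8 = 256
Wasted per line = 256 - 256 = 0
Total wasted = 0 * 131 = 0

0


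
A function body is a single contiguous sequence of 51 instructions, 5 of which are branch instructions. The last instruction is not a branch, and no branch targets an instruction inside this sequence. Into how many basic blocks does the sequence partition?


With no in-sequence branch targets, the leaders are the first instruction plus the instruction after each branch.
Number of basic blocks = branches + 1
= 5 + 1 = 6

6


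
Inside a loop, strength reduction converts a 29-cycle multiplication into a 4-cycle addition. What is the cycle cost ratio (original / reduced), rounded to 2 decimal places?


Ratio = mult_cost / add_cost = 29 / 4 = 7.25

7.25


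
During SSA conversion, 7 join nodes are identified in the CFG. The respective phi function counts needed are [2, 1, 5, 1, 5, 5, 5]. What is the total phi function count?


Total phi functions = sum of phi functions at each join node
= 2 + 1 + 5 + 1 + 5 + 5 + 5 = 24

24


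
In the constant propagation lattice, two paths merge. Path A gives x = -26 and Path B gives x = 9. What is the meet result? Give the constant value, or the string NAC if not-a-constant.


Meet operation: if both paths give the same constant, result is that constant; if they differ, result is NAC (not-a-constant).
Path A: -26, Path B: 9 -> differ
Result: not-a-constant -> NAC

NAC


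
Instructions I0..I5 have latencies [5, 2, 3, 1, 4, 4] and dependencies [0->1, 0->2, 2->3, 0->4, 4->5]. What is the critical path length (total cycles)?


Compute longest path through dependency graph: dist(Ik) = max over predecessors of dist + latency(Ik).
dist(I0) = latency 5 = 5
dist(I1) = dist(I0) + 2 = 5 + 2 = 7
dist(I2) = dist(I0) + 3 = 5 + 3 = 8
dist(I3) = dist(I2) + 1 = 8 + 1 = 9
dist(I4) = dist(I0) + 4 = 5 + 4 = 9
dist(I5) = dist(I4) + 4 = 9 + 4 = 13
Critical path = max dist = 13

13


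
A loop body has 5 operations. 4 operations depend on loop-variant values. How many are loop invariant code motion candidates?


Invariant candidates = total - loop-dependent
= 5 - 4 = 1

1


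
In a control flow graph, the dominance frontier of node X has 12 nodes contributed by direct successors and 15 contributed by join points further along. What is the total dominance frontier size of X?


DF(X) = direct successor contributions + join point contributions
= 12 + 15 = 27

27


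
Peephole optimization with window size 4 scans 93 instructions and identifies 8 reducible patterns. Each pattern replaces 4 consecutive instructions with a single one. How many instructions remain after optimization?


Each match removes 3 instructions.
Total removed = 8 * 3 = 24
Remaining = 93 - 24 = 69

69


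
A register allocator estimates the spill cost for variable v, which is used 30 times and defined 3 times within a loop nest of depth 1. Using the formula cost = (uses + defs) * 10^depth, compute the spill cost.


uses + defs = 30 + 3 = 33
10^1 = 10
Spill cost = 33 * 10 = 330

330


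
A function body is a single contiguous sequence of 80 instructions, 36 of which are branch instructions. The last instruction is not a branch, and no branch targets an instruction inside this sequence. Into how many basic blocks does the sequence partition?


With no in-sequence branch targets, the leaders are the first instruction plus the instruction after each branch.
Number of basic blocks = branches + 1
= 36 + 1 = 37

37


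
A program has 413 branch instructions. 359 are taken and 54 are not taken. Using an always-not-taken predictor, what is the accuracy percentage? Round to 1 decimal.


Predictor: always-not-taken
Correct predictions = 54
Accuracy = 54 / 413 * 100 = 13.1%

13.1


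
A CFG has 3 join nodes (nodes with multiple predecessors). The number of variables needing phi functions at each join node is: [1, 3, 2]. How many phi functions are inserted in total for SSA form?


Total phi functions = sum of phi functions at each join node
= 1 + 3 + 2 = 6

6


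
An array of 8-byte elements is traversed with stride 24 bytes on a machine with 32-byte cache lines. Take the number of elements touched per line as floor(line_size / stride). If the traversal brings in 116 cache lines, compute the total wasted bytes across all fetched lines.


Elements per line = floor(32 / 24) = 1
Bytes used per line = 1 * 8 = 8
Wasted per line = 32 - 8 = 24
Total wasted = 24 * 116 = 2784

2784


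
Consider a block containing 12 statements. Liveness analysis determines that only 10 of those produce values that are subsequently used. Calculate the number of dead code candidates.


Dead code = total statements - live definitions
= 12 - 10 = 2

2


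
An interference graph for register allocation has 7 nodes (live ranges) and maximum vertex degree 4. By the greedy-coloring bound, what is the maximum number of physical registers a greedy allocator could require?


Greedy coloring never needs more than (max_degree + 1) colors: when coloring a vertex, at most max_degree neighbors are already colored.
Upper bound = 4 + 1 = 5

5


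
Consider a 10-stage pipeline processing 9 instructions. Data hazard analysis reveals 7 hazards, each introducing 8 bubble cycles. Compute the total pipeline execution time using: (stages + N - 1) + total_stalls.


Base cycles = 10 + 9 - 1 = 18
Total stalls = 7 * 8 = 56
Total = 18 + 56 = 74

74


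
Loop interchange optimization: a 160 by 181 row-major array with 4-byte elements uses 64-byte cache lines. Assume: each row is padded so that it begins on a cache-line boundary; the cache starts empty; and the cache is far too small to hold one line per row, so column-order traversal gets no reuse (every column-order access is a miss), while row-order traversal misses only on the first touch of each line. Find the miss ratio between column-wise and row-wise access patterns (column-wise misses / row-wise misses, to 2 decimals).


Each row occupies 181 * 4 = 724 bytes and starts on a line boundary, so it spans ceil(724 / 64) = 12 cache lines.
Row-major traversal misses (one per line touched): 160 * ceil(181 * 4 / 64) = 1920
Column-major traversal misses (no reuse, every access misses): 160 * 181 = 28960
Ratio = 28960 / 1920 = 15.08

15.08


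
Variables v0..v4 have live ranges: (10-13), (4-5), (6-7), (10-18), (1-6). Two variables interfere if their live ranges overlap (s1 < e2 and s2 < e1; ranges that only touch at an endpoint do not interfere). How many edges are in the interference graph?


Check all pairs for overlapping intervals.
Two intervals (s1,e1) and (s2,e2) overlap if s1 < e2 and s2 < e1.
v0 (10-13) vs v1..v4: overlaps v3 -> 1
v1 (4-5) vs v2..v4: overlaps v4 -> 1
v2 (6-7) vs v3..v4: overlaps none -> 0
v3 (10-18) vs v4: overlaps none -> 0
Total overlapping pairs = 1 + 1 + 0 + 0 = 2

2


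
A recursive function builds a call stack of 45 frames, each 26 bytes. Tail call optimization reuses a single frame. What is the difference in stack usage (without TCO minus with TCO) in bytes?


Without TCO: 45 * 26 = 1170 bytes
With TCO: reuse 1 frame = 26 bytes
Savings = 1170 - 26 = 1144

1144


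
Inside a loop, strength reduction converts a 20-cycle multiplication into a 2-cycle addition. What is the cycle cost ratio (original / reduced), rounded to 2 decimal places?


Ratio = mult_cost / add_cost = 20 / 2 = 10.0

10.0


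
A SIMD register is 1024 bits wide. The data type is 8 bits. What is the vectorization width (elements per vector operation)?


Width = SIMD bits / data type bits
= 1024 / 8 = 128

128


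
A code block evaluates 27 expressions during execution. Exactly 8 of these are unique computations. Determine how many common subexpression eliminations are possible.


CSE count = total expressions - unique expressions
= 27 - 8 = 19

19


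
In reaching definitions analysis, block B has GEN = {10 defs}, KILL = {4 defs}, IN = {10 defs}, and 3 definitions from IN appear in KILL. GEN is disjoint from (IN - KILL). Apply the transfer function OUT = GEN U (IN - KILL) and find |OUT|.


IN - KILL: 10 - 3 = 7 surviving definitions
OUT = GEN + surviving = 10 + 7 = 17

17


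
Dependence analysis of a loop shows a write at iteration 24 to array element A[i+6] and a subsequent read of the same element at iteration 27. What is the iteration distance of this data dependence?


Distance = read iteration - write iteration
= 27 - 24 = 3

3


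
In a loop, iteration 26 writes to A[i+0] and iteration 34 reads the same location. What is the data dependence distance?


Distance = read iteration - write iteration
= 34 - 26 = 8

8


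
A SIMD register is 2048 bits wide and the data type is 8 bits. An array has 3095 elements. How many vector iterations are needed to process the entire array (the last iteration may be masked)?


Width = 2048 / 8 = 256 elements per vector op
Iterations = ceil(3095 / 256) = 13

13


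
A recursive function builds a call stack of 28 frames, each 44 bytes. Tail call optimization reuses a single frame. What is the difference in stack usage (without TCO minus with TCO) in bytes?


Without TCO: 28 * 44 = 1232 bytes
With TCO: reuse 1 frame = 44 bytes
Savings = 1232 - 44 = 1188

1188


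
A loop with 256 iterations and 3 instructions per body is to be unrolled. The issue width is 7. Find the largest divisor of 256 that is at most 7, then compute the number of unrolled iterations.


Largest divisor of 256 <= 7 is 4
New iterations = 256 / 4 = 64

64


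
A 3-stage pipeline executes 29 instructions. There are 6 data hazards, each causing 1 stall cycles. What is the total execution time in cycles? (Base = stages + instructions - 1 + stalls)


Base cycles = 3 + 29 - 1 = 31
Total stalls = 6 * 1 = 6
Total = 31 + 6 = 37

37


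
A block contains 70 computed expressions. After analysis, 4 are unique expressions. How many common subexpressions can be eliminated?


CSE count = total expressions - unique expressions
= 70 - 4 = 66

66


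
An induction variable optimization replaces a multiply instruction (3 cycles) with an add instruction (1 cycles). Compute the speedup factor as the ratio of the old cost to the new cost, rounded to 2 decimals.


Ratio = mult_cost / add_cost = 3 / 1 = 3.0

3.0


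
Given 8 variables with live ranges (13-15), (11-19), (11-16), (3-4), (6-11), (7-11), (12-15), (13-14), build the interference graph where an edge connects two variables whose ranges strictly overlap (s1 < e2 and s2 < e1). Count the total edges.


Check all pairs for overlapping intervals.
Two intervals (s1,e1) and (s2,e2) overlap if s1 < e2 and s2 < e1.
v0 (13-15) vs v1..v7: overlaps v1, v2, v6, v7 -> 4
v1 (11-19) vs v2..v7: overlaps v2, v6, v7 -> 3
v2 (11-16) vs v3..v7: overlaps v6, v7 -> 2
v3 (3-4) vs v4..v7: overlaps none -> 0
v4 (6-11) vs v5..v7: overlaps v5 -> 1
v5 (7-11) vs v6..v7: overlaps none -> 0
v6 (12-15) vs v7: overlaps v7 -> 1
Total overlapping pairs = 4 + 3 + 2 + 0 + 1 + 0 + 1 = 11

11


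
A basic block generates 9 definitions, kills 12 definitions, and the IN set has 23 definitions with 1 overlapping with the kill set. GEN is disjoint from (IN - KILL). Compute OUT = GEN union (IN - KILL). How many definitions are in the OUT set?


IN - KILL: 23 - 1 = 22 surviving definitions
OUT = GEN + surviving = 9 + 22 = 31

31


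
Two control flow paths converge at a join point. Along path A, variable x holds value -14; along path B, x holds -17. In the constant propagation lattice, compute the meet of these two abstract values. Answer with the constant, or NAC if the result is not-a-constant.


Meet operation: if both paths give the same constant, result is that constant; if they differ, result is NAC (not-a-constant).
Path A: -14, Path B: -17 -> differ
Result: not-a-constant -> NAC

NAC


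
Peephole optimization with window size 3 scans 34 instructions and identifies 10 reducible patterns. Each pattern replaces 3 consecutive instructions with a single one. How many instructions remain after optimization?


Each match removes 2 instructions.
Total removed = 10 * 2 = 20
Remaining = 34 - 20 = 14

14


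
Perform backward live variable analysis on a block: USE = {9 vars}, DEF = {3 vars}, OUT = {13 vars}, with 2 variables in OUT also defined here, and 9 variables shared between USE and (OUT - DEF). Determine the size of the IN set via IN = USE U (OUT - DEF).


OUT - DEF: 13 - 2 = 11
|IN| = |USE| + |OUT - DEF| - |USE ∩ (OUT - DEF)| = 9 + 11 - 9 = 11

11


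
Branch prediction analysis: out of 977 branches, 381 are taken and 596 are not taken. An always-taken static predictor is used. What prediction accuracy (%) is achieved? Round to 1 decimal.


Predictor: always-taken
Correct predictions = 381
Accuracy = 381 / 977 * 100 = 39.0%

39.0


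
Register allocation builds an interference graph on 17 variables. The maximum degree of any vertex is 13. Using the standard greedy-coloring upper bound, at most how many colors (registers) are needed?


Greedy coloring never needs more than (max_degree + 1) colors: when coloring a vertex, at most max_degree neighbors are already colored.
Upper bound = 13 + 1 = 14

14


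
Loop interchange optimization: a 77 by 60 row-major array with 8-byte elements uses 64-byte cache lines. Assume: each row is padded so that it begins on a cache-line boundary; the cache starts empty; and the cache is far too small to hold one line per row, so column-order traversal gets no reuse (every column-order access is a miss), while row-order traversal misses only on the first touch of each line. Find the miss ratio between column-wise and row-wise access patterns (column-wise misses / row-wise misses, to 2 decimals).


Each row occupies 60 * 8 = 480 bytes and starts on a line boundary, so it spans ceil(480 / 64) = 8 cache lines.
Row-major traversal misses (one per line touched): 77 * ceil(60 * 8 / 64) = 616
Column-major traversal misses (no reuse, every access misses): 77 * 60 = 4620
Ratio = 4620 / 616 = 7.5

7.5


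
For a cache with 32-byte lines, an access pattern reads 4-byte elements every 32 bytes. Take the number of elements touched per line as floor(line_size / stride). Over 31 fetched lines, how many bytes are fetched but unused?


Elements per line = floor(32 / 32) = 1
Bytes used per line = 1 * 4 = 4
Wasted per line = 32 - 4 = 28
Total wasted = 28 * 31 = 868

868


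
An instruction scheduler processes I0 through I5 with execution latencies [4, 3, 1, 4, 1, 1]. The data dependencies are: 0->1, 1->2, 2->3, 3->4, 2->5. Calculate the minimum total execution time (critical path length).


Compute longest path through dependency graph: dist(Ik) = max over predecessors of dist + latency(Ik).
dist(I0) = latency 4 = 4
dist(I1) = dist(I0) + 3 = 4 + 3 = 7
dist(I2) = dist(I1) + 1 = 7 + 1 = 8
dist(I3) = dist(I2) + 4 = 8 + 4 = 12
dist(I4) = dist(I3) + 1 = 12 + 1 = 13
dist(I5) = dist(I2) + 1 = 8 + 1 = 9
Critical path = max dist = 13

13


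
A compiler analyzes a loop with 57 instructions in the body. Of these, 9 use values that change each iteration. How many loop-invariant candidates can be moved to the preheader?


Invariant candidates = total - loop-dependent
= 57 - 9 = 48

48


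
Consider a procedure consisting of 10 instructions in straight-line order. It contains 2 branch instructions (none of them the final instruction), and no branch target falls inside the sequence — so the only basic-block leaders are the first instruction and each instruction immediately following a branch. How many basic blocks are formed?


With no in-sequence branch targets, the leaders are the first instruction plus the instruction after each branch.
Number of basic blocks = branches + 1
= 2 + 1 = 3

3


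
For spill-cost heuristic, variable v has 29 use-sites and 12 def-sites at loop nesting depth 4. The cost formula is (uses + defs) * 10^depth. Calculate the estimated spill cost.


uses + defs = 29 + 12 = 41
10^4 = 10000
Spill cost = 41 * 10000 = 410000

410000


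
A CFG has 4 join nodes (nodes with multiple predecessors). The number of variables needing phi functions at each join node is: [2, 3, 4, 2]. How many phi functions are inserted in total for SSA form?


Total phi functions = sum of phi functions at each join node
= 2 + 3 + 4 + 2 = 11

11


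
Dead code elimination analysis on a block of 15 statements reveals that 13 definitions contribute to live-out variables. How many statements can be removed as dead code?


Dead code = total statements - live definitions
= 15 - 13 = 2

2


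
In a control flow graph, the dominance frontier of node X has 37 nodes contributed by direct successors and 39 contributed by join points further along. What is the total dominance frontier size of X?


DF(X) = direct successor contributions + join point contributions
= 37 + 39 = 76

76


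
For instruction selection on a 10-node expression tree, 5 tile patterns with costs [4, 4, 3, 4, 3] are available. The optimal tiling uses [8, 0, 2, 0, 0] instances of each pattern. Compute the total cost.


Total cost = sum(count_i * cost_i)
= 8*4 + 0*4 + 2*3 + 0*4 + 0*3
= 38

38


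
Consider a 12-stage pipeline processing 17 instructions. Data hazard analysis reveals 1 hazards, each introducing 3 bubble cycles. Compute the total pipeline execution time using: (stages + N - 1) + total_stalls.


Base cycles = 12 + 17 - 1 = 28
Total stalls = 1 * 3 = 3
Total = 28 + 3 = 31

31


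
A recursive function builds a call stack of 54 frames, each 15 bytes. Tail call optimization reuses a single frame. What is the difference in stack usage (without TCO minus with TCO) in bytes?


Without TCO: 54 * 15 = 810 bytes
With TCO: reuse 1 frame = 15 bytes
Savings = 810 - 15 = 795

795


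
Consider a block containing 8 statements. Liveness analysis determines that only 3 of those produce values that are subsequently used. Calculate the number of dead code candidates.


Dead code = total statements - live definitions
= 8 - 3 = 5

5


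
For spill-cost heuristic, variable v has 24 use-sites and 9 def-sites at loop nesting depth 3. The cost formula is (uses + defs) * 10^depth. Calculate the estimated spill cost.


uses + defs = 24 + 9 = 33
10^3 = 1000
Spill cost = 33 * 1000 = 33000

33000


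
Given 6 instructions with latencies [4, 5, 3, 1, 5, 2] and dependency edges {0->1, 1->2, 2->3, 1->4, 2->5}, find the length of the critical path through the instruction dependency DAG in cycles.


Compute longest path through dependency graph: dist(Ik) = max over predecessors of dist + latency(Ik).
dist(I0) = latency 4 = 4
dist(I1) = dist(I0) + 5 = 4 + 5 = 9
dist(I2) = dist(I1) + 3 = 9 + 3 = 12
dist(I3) = dist(I2) + 1 = 12 + 1 = 13
dist(I4) = dist(I1) + 5 = 9 + 5 = 14
dist(I5) = dist(I2) + 2 = 12 + 2 = 14
Critical path = max dist = 14

14


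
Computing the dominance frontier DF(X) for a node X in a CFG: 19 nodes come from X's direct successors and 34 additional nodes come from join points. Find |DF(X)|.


DF(X) = direct successor contributions + join point contributions
= 19 + 34 = 53

53


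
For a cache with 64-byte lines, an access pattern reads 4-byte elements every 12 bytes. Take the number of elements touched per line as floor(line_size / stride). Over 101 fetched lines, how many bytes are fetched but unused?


Elements per line = floor(64 / 12) = 5
Bytes used per line = 5 * 4 = 20
Wasted per line = 64 - 20 = 44
Total wasted = 44 * 101 = 4444

4444


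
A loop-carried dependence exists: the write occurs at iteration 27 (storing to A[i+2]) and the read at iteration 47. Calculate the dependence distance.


Distance = read iteration - write iteration
= 47 - 27 = 20

20


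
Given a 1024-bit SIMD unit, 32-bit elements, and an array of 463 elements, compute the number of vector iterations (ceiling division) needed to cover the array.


Width = 1024 / 32 = 32 elements per vector op
Iterations = ceil(463 / 32) = 15

15


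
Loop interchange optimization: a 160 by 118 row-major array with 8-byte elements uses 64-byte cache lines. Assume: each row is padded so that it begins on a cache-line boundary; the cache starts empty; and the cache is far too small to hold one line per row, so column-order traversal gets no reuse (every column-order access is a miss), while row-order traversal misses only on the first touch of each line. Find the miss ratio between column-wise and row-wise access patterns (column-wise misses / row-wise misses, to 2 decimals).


Each row occupies 118 * 8 = 944 bytes and starts on a line boundary, so it spans ceil(944 / 64) = 15 cache lines.
Row-major traversal misses (one per line touched): 160 * ceil(118 * 8 / 64) = 2400
Column-major traversal misses (no reuse, every access misses): 160 * 118 = 18880
Ratio = 18880 / 2400 = 7.87

7.87


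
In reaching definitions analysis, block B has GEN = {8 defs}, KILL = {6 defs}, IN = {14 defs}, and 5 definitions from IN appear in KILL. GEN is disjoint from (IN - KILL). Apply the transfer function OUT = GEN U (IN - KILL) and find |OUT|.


IN - KILL: 14 - 5 = 9 surviving definitions
OUT = GEN + surviving = 8 + 9 = 17

17


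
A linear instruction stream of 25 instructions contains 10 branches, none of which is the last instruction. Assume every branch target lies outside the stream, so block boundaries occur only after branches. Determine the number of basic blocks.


With no in-sequence branch targets, the leaders are the first instruction plus the instruction after each branch.
Number of basic blocks = branches + 1
= 10 + 1 = 11

11


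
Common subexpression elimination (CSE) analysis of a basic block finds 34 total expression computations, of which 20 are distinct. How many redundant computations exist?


CSE count = total expressions - unique expressions
= 34 - 20 = 14

14


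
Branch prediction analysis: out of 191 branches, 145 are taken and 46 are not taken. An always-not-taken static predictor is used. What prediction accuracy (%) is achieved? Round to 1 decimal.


Predictor: always-not-taken
Correct predictions = 46
Accuracy = 46 / 191 * 100 = 24.1%

24.1


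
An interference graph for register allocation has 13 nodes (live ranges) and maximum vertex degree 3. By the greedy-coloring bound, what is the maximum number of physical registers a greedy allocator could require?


Greedy coloring never needs more than (max_degree + 1) colors: when coloring a vertex, at most max_degree neighbors are already colored.
Upper bound = 3 + 1 = 4

4


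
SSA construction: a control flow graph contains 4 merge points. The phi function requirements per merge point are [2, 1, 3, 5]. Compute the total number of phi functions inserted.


Total phi functions = sum of phi functions at each join node
= 2 + 1 + 3 + 5 = 11

11


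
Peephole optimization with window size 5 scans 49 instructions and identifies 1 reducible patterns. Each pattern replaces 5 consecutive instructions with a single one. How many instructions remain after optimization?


Each match removes 4 instructions.
Total removed = 1 * 4 = 4
Remaining = 49 - 4 = 45

45


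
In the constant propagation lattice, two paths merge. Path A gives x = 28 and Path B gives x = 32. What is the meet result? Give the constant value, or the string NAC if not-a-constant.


Meet operation: if both paths give the same constant, result is that constant; if they differ, result is NAC (not-a-constant).
Path A: 28, Path B: 32 -> differ
Result: not-a-constant -> NAC

NAC


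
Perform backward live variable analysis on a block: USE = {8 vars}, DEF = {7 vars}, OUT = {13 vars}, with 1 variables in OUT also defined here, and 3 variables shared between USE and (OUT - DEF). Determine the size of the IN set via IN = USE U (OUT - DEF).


OUT - DEF: 13 - 1 = 12
|IN| = |USE| + |OUT - DEF| - |USE ∩ (OUT - DEF)| = 8 + 12 - 3 = 17

17


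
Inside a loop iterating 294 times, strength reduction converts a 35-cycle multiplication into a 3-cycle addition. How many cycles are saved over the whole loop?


Per-iteration saving = 35 - 3 = 32
Total saved = 294 * 32 = 9408

9408


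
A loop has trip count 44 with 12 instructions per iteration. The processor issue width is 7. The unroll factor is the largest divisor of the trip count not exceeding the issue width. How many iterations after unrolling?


Largest divisor of 44 <= 7 is 4
New iterations = 44 / 4 = 11

11


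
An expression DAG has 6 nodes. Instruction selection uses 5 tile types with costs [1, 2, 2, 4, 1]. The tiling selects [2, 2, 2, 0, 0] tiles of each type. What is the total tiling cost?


Total cost = sum(count_i * cost_i)
= 2*1 + 2*2 + 2*2 + 0*4 + 0*1
= 10

10


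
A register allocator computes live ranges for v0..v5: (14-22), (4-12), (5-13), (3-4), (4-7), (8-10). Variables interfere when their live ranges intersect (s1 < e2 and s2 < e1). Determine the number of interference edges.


Check all pairs for overlapping intervals.
Two intervals (s1,e1) and (s2,e2) overlap if s1 < e2 and s2 < e1.
v0 (14-22) vs v1..v5: overlaps none -> 0
v1 (4-12) vs v2..v5: overlaps v2, v4, v5 -> 3
v2 (5-13) vs v3..v5: overlaps v4, v5 -> 2
v3 (3-4) vs v4..v5: overlaps none -> 0
v4 (4-7) vs v5: overlaps none -> 0
Total overlapping pairs = 0 + 3 + 2 + 0 + 0 = 5

5


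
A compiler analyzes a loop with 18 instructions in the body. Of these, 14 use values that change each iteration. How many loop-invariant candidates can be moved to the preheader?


Invariant candidates = total - loop-dependent
= 18 - 14 = 4

4


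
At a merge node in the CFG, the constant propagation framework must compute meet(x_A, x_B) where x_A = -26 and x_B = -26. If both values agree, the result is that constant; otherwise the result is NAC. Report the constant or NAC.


Meet operation: if both paths give the same constant, result is that constant; if they differ, result is NAC (not-a-constant).
Path A: -26, Path B: -26 -> equal
Result: constant -> -26

-26


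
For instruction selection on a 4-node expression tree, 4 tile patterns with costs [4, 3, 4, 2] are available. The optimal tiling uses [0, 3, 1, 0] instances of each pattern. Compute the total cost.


Total cost = sum(count_i * cost_i)
= 0*4 + 3*3 + 1*4 + 0*2
= 13

13


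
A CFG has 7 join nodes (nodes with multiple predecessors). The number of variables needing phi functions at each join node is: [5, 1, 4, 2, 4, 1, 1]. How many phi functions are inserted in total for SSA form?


Total phi functions = sum of phi functions at each join node
= 5 + 1 + 4 + 2 + 4 + 1 + 1 = 18

18


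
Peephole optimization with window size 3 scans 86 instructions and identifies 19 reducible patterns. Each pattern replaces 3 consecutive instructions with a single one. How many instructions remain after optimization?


Each match removes 2 instructions.
Total removed = 19 * 2 = 38
Remaining = 86 - 38 = 48

48


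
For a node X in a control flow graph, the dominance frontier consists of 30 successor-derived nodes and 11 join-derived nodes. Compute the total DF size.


DF(X) = direct successor contributions + join point contributions
= 30 + 11 = 41

41


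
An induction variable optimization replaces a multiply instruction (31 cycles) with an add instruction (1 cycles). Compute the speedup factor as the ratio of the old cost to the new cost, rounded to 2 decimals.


Ratio = mult_cost / add_cost = 31 / 1 = 31.0

31.0


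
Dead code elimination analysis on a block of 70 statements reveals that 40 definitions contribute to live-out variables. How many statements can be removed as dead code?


Dead code = total statements - live definitions
= 70 - 40 = 30

30


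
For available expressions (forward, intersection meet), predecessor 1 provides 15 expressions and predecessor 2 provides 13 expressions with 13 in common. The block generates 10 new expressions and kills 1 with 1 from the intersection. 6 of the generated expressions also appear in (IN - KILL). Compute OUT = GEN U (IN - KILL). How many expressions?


IN = intersection of predecessors = 13
IN - KILL = 13 - 1 = 12
|OUT| = |GEN| + |IN - KILL| - |GEN ∩ (IN - KILL)| = 10 + 12 - 6 = 16

16


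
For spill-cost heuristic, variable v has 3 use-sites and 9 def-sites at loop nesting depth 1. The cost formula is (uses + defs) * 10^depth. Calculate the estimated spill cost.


uses + defs = 3 + 9 = 12
10^1 = 10
Spill cost = 12 * 10 = 120

120


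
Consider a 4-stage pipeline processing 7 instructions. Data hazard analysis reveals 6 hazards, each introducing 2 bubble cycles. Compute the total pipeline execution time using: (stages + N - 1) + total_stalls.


Base cycles = 4 + 7 - 1 = 10
Total stalls = 6 * 2 = 12
Total = 10 + 12 = 22

22


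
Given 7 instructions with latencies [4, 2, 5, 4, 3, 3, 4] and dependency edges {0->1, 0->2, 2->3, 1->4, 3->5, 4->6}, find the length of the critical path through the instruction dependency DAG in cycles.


Compute longest path through dependency graph: dist(Ik) = max over predecessors of dist + latency(Ik).
dist(I0) = latency 4 = 4
dist(I1) = dist(I0) + 2 = 4 + 2 = 6
dist(I2) = dist(I0) + 5 = 4 + 5 = 9
dist(I3) = dist(I2) + 4 = 9 + 4 = 13
dist(I4) = dist(I1) + 3 = 6 + 3 = 9
dist(I5) = dist(I3) + 3 = 13 + 3 = 16
dist(I6) = dist(I4) + 4 = 9 + 4 = 13
Critical path = max dist = 16

16


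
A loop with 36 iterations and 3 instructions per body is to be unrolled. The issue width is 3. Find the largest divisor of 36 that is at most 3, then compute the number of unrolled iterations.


Largest divisor of 36 <= 3 is 3
New iterations = 36 / 3 = 12

12


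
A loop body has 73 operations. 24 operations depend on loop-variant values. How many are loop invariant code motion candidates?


Invariant candidates = total - loop-dependent
= 73 - 24 = 49

49


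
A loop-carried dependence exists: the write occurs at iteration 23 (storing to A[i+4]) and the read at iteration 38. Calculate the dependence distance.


Distance = read iteration - write iteration
= 38 - 23 = 15

15


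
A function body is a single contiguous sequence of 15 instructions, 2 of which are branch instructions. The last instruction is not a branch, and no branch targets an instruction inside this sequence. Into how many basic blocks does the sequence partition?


With no in-sequence branch targets, the leaders are the first instruction plus the instruction after each branch.
Number of basic blocks = branches + 1
= 2 + 1 = 3

3


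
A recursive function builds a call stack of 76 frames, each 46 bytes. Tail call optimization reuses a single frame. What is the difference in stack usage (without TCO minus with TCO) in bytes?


Without TCO: 76 * 46 = 3496 bytes
With TCO: reuse 1 frame = 46 bytes
Savings = 3496 - 46 = 3450

3450


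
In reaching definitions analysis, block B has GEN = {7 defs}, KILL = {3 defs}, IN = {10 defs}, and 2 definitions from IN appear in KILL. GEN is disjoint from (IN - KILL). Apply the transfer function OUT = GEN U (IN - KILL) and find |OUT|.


IN - KILL: 10 - 2 = 8 surviving definitions
OUT = GEN + surviving = 7 + 8 = 15

15


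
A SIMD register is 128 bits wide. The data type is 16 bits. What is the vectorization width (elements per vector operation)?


Width = SIMD bits / data type bits
= 128 / 16 = 8

8


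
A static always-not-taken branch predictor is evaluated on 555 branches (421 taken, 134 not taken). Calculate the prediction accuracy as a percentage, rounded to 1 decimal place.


Predictor: always-not-taken
Correct predictions = 134
Accuracy = 134 / 555 * 100 = 24.1%

24.1


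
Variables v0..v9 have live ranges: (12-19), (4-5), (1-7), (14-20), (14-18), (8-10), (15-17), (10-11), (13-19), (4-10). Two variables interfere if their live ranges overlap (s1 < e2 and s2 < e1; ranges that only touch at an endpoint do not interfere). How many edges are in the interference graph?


Check all pairs for overlapping intervals.
Two intervals (s1,e1) and (s2,e2) overlap if s1 < e2 and s2 < e1.
v0 (12-19) vs v1..v9: overlaps v3, v4, v6, v8 -> 4
v1 (4-5) vs v2..v9: overlaps v2, v9 -> 2
v2 (1-7) vs v3..v9: overlaps v9 -> 1
v3 (14-20) vs v4..v9: overlaps v4, v6, v8 -> 3
v4 (14-18) vs v5..v9: overlaps v6, v8 -> 2
v5 (8-10) vs v6..v9: overlaps v9 -> 1
v6 (15-17) vs v7..v9: overlaps v8 -> 1
v7 (10-11) vs v8..v9: overlaps none -> 0
v8 (13-19) vs v9: overlaps none -> 0
Total overlapping pairs = 4 + 2 + 1 + 3 + 2 + 1 + 1 + 0 + 0 = 14

14


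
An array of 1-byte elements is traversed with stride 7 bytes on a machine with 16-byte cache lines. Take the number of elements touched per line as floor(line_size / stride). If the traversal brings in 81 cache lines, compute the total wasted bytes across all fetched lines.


Elements per line = floor(16 / 7) = 2
Bytes used per line = 2 * 1 = 2
Wasted per line = 16 - 2 = 14
Total wasted = 14 * 81 = 1134

1134


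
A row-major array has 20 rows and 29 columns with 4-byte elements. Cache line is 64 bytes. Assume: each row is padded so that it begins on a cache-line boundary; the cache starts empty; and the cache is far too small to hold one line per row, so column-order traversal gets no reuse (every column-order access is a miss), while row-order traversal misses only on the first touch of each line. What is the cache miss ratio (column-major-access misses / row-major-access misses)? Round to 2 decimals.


Each row occupies 29 * 4 = 116 bytes and starts on a line boundary, so it spans ceil(116 / 64) = 2 cache lines.
Row-major traversal misses (one per line touched): 20 * ceil(29 * 4 / 64) = 40
Column-major traversal misses (no reuse, every access misses): 20 * 29 = 580
Ratio = 580 / 40 = 14.5

14.5


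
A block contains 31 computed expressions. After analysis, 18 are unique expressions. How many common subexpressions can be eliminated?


CSE count = total expressions - unique expressions
= 31 - 18 = 13

13


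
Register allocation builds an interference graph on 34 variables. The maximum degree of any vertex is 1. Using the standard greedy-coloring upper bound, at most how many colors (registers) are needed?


Greedy coloring never needs more than (max_degree + 1) colors: when coloring a vertex, at most max_degree neighbors are already colored.
Upper bound = 1 + 1 = 2

2


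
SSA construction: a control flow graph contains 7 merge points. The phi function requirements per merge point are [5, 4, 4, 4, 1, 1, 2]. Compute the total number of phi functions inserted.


Total phi functions = sum of phi functions at each join node
= 5 + 4 + 4 + 4 + 1 + 1 + 2 = 21

21


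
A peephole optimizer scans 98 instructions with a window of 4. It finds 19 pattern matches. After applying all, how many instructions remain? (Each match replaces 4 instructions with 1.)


Each match removes 3 instructions.
Total removed = 19 * 3 = 57
Remaining = 98 - 57 = 41

41


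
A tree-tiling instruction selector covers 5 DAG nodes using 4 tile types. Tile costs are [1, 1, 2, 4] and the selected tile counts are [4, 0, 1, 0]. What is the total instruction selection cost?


Total cost = sum(count_i * cost_i)
= 4*1 + 0*1 + 1*2 + 0*4
= 6

6


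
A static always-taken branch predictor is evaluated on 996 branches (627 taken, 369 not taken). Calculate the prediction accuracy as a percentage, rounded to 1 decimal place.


Predictor: always-taken
Correct predictions = 627
Accuracy = 627 / 996 * 100 = 63.0%

63.0


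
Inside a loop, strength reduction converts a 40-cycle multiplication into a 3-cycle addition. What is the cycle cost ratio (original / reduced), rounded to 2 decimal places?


Ratio = mult_cost / add_cost = 40 / 3 = 13.33

13.33


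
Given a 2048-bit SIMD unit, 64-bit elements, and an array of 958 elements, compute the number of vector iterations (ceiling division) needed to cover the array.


Width = 2048 / 64 = 32 elements per vector op
Iterations = ceil(958 / 32) = 30

30


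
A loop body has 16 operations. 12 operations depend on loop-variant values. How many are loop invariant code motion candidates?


Invariant candidates = total - loop-dependent
= 16 - 12 = 4

4


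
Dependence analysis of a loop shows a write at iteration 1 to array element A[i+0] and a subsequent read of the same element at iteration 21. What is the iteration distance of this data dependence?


Distance = read iteration - write iteration
= 21 - 1 = 20

20


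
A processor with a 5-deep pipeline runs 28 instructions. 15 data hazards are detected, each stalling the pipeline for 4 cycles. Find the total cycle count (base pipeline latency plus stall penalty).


Base cycles = 5 + 28 - 1 = 32
Total stalls = 15 * 4 = 60
Total = 32 + 60 = 92

92


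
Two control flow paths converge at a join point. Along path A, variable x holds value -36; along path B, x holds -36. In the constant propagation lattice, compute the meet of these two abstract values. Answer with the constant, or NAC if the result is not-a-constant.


Meet operation: if both paths give the same constant, result is that constant; if they differ, result is NAC (not-a-constant).
Path A: -36, Path B: -36 -> equal
Result: constant -> -36

-36


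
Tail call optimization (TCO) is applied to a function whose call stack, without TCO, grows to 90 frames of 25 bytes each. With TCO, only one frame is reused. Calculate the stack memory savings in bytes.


Without TCO: 90 * 25 = 2250 bytes
With TCO: reuse 1 frame = 25 bytes
Savings = 2250 - 25 = 2225

2225


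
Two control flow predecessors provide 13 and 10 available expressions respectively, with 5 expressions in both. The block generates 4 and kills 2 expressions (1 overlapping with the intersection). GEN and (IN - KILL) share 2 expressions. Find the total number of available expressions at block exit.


IN = intersection of predecessors = 5
IN - KILL = 5 - 1 = 4
|OUT| = |GEN| + |IN - KILL| - |GEN ∩ (IN - KILL)| = 4 + 4 - 2 = 6

6


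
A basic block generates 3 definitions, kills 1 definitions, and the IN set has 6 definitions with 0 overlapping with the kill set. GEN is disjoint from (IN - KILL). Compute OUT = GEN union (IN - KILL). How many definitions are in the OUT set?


IN - KILL: 6 - 0 = 6 surviving definitions
OUT = GEN + surviving = 3 + 6 = 9

9


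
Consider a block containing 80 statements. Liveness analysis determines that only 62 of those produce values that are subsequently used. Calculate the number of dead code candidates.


Dead code = total statements - live definitions
= 80 - 62 = 18

18


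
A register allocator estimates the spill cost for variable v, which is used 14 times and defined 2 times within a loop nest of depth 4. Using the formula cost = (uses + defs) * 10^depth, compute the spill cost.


uses + defs = 14 + 2 = 16
10^4 = 10000
Spill cost = 16 * 10000 = 160000

160000


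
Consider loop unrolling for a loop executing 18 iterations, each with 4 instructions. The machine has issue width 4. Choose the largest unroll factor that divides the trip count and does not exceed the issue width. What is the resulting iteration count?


Largest divisor of 18 <= 4 is 3
New iterations = 18 / 3 = 6

6


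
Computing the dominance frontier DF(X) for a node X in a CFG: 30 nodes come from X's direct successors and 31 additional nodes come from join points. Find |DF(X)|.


DF(X) = direct successor contributions + join point contributions
= 30 + 31 = 61

61
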